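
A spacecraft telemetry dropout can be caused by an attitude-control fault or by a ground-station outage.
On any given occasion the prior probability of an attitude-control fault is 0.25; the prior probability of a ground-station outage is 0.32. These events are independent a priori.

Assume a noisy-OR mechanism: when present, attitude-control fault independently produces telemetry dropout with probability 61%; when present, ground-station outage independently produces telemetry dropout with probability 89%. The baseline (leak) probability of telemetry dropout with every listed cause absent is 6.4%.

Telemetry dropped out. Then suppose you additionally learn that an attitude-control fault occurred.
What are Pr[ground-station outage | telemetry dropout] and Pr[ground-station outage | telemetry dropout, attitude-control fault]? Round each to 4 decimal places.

Under noisy-OR, P(telemetry dropout | causes) = 1 − (1−0.064)·∏(1−qᵢ) over the active causes.
P(telemetry dropout) = 0.064*0.75*0.68 + 0.89704*0.75*0.32 + 0.63496*0.25*0.68 + 0.959846*0.25*0.32 = 0.032640 + 0.215290 + 0.107943 + 0.076788 = 0.432661
Of this, 0.292078 comes from 0.215290 + 0.076788 (the ground-station outage=true cases).
So P(ground-station outage | telemetry dropout) = 0.292078/0.432661 ≈ 0.6751.

Now condition on the additional information:
Numerator (weight on configurations with ground-station outage): 0.959846×0.32 = 0.307151
The normalizing constant is 0.63496×0.68 + 0.959846×0.32 = 0.738924
Posterior = 0.307151 / 0.738924 ≈ 0.4157
Conditioning on attitude-control fault lowers the posterior on ground-station outage: the classic explaining-away effect in a common-effect structure.

Pr[ground-station outage | telemetry dropout] ≈ 0.6751; Pr[ground-station outage | telemetry dropout, attitude-control fault] ≈ 0.4157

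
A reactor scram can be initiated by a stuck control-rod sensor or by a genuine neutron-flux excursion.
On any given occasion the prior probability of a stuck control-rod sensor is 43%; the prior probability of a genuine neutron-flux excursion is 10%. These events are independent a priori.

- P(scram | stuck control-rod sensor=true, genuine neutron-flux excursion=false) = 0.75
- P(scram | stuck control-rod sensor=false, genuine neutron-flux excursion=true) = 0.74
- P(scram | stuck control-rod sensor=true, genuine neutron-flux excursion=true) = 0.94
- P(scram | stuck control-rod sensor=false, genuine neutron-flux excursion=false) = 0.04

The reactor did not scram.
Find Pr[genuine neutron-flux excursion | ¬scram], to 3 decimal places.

By total probability over the 4 (stuck control-rod sensor, genuine neutron-flux excursion) configurations:
  P(¬scram) = 0.96·0.57·0.9 + 0.26·0.57·0.1 + 0.25·0.43·0.9 + 0.06·0.43·0.1
        = 0.492480 + 0.014820 + 0.096750 + 0.002580 = 0.606630
The terms with genuine neutron-flux excursion present sum to 0.017400, so
  P(genuine neutron-flux excursion | ¬scram) = 0.017400 / 0.606630 ≈ 0.029

Pr[genuine neutron-flux excursion | ¬scram] ≈ 0.029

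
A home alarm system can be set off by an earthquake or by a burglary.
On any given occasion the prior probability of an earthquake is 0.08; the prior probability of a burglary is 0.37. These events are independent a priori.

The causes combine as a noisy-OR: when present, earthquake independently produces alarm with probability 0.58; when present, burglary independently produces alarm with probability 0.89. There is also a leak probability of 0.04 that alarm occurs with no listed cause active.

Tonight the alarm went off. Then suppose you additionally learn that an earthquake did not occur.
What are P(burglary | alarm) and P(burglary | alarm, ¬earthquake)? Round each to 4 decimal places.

P(burglary | alarm) ≈ 0.8620; P(burglary | alarm, ¬earthquake) ≈ 0.9292

Under noisy-OR, P(alarm | causes) = 1 − (1−0.04)·∏(1−qᵢ) over the active causes.
Weight on burglary=true, given the evidence: 0.304454 + 0.028287 = 0.332741
The normalizing constant is 0.04·0.92·0.63 + 0.8944·0.92·0.37 + 0.5968·0.08·0.63 + 0.955648·0.08·0.37 = 0.386004
Posterior = 0.332741 / 0.386004 ≈ 0.8620

With the extra evidence:
P(alarm | ¬earthquake) = 0.04×0.63 + 0.8944×0.37 = 0.025200 + 0.330928 = 0.356128
Restricting to configurations with burglary present: 0.8944×0.37 = 0.330928.
P(burglary | alarm, ¬earthquake) = 0.330928 / 0.356128 ≈ 0.9292
With earthquake excluded, burglary must carry more of the explanatory weight for the alarm.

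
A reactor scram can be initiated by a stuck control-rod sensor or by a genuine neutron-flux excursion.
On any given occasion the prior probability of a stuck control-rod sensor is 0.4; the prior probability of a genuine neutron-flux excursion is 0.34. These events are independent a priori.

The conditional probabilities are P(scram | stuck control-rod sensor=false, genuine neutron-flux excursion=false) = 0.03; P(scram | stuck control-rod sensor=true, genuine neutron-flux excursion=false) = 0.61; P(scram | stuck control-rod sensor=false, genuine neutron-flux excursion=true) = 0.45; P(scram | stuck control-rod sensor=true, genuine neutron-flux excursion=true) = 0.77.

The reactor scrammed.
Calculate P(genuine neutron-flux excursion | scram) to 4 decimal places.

P(genuine neutron-flux excursion | scram) ≈ 0.5319

P(scram) = 0.03·0.6·0.66 + 0.45·0.6·0.34 + 0.61·0.4·0.66 + 0.77·0.4·0.34 = 0.011880 + 0.091800 + 0.161040 + 0.104720 = 0.369440
The genuine neutron-flux excursion-present share is 0.091800 + 0.104720 = 0.196520.
P(genuine neutron-flux excursion | scram) = 0.196520 / 0.369440 ≈ 0.5319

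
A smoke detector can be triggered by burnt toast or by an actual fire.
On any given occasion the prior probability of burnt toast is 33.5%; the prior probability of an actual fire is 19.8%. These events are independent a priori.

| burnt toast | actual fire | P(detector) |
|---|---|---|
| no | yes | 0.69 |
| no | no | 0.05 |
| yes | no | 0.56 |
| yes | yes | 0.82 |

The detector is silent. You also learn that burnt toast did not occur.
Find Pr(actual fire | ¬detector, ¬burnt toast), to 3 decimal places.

For the numerator, keep only actual fire=true terms: 0.31*0.198 = 0.061380
The normalizing constant is 0.95*0.802 + 0.31*0.198 = 0.823280
P(actual fire | ¬detector, ¬burnt toast) = 0.061380/0.823280 ≈ 0.075

Pr(actual fire | ¬detector, ¬burnt toast) ≈ 0.075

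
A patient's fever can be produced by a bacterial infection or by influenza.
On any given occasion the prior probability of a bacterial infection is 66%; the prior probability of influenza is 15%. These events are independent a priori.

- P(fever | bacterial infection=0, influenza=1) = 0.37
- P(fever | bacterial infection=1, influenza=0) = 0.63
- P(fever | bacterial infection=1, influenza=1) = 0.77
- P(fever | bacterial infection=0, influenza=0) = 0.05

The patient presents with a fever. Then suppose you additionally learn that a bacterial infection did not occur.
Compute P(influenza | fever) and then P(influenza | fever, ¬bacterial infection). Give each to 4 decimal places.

By total probability over the 4 (bacterial infection, influenza) configurations:
  P(fever) = 0.05×0.34×0.85 + 0.37×0.34×0.15 + 0.63×0.66×0.85 + 0.77×0.66×0.15
        = 0.014450 + 0.018870 + 0.353430 + 0.076230 = 0.462980
Keeping only the influenza-present terms gives 0.095100, so
  P(influenza | fever) = 0.095100 / 0.462980 ≈ 0.2054

With the extra evidence:
Enumerate both values of influenza and weight by the priors:
  P(fever | ¬bacterial infection) = 0.05×0.85 + 0.37×0.15
        = 0.042500 + 0.055500 = 0.098000
Keeping only the influenza-present terms gives 0.055500, so
  P(influenza | fever, ¬bacterial infection) = 0.055500 / 0.098000 ≈ 0.5663
Ruling out bacterial infection raises the posterior on influenza — the flip side of explaining away.

P(influenza | fever) ≈ 0.2054; P(influenza | fever, ¬bacterial infection) ≈ 0.5663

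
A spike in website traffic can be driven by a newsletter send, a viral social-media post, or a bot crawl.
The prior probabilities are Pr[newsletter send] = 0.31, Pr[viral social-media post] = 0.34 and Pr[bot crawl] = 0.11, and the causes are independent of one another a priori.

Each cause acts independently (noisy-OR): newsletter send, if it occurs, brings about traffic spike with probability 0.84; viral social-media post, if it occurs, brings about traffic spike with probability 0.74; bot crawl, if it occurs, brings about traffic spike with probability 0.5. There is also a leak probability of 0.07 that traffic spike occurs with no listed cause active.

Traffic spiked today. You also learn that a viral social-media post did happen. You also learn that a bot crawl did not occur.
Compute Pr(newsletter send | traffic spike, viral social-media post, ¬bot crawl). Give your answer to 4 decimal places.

Under noisy-OR, P(traffic spike | causes) = 1 − (1−0.07)·∏(1−qᵢ) over the active causes.
P(traffic spike | viral social-media post, ¬bot crawl) = 0.7582·0.69 + 0.961312·0.31 = 0.523158 + 0.298007 = 0.821165
The newsletter send-present share is 0.961312·0.31 = 0.298007.
P(newsletter send | traffic spike, viral social-media post, ¬bot crawl) = 0.298007 / 0.821165 ≈ 0.3629

Pr(newsletter send | traffic spike, viral social-media post, ¬bot crawl) ≈ 0.3629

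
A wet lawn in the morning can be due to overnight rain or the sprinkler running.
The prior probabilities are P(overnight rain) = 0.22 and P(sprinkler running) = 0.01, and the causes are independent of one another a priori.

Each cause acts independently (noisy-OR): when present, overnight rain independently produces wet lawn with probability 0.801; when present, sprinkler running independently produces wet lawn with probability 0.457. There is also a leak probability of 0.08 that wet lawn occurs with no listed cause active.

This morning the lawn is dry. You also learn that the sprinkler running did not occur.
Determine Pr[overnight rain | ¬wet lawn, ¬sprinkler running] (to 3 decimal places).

Under noisy-OR, P(wet lawn | causes) = 1 − (1−0.08)·∏(1−qᵢ) over the active causes.
Numerator (weight on configurations with overnight rain): 0.18308·0.22 = 0.040278
Normalizer over all consistent configurations: 0.92·0.78 + 0.18308·0.22 = 0.757878
Posterior = 0.040278 / 0.757878 ≈ 0.053

Pr[overnight rain | ¬wet lawn, ¬sprinkler running] ≈ 0.053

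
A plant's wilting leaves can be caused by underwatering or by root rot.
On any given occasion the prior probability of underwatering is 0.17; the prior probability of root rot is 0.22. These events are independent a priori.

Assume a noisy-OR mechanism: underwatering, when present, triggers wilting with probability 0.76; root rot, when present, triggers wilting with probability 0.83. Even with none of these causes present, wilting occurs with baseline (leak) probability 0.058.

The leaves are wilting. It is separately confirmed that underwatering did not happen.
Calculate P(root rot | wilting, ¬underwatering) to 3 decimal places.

P(root rot | wilting, ¬underwatering) ≈ 0.803

Under noisy-OR, P(wilting | causes) = 1 − (1−0.058)·∏(1−qᵢ) over the active causes.
Sum P(wilting|·) weighted by the priors over both values of root rot:
  P(wilting | ¬underwatering) = 0.058*0.78 + 0.83986*0.22
        = 0.045240 + 0.184769 = 0.230009
Configurations with root rot contribute 0.184769, so
  P(root rot | wilting, ¬underwatering) = 0.184769 / 0.230009 ≈ 0.803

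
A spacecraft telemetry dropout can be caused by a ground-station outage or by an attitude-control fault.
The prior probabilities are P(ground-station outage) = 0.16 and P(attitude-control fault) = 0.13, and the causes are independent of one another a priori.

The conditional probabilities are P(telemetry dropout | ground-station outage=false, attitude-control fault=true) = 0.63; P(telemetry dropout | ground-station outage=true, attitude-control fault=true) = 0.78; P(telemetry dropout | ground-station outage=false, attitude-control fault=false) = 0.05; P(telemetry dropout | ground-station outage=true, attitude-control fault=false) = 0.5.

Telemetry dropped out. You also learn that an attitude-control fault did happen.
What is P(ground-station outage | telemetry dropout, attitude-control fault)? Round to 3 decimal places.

For the numerator, keep only ground-station outage=true terms: 0.78×0.16 = 0.124800
Normalizer over all consistent configurations: 0.63×0.84 + 0.78×0.16 = 0.654000
Posterior = 0.124800 / 0.654000 ≈ 0.191

P(ground-station outage | telemetry dropout, attitude-control fault) ≈ 0.191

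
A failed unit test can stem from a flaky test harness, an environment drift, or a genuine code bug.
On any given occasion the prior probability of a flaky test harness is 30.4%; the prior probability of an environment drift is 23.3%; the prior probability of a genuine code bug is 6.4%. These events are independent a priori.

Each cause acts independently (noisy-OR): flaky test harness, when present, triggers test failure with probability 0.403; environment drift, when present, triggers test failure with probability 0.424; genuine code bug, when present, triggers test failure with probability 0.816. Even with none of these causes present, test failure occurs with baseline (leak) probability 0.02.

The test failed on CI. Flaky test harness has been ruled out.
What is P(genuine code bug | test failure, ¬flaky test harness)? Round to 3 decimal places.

P(genuine code bug | test failure, ¬flaky test harness) ≈ 0.329

Under noisy-OR, P(test failure | causes) = 1 − (1−0.02)·∏(1−qᵢ) over the active causes.
P(test failure | ¬flaky test harness) = 0.02*0.767*0.936 + 0.81968*0.767*0.064 + 0.43552*0.233*0.936 + 0.896136*0.233*0.064 = 0.014358 + 0.040236 + 0.094982 + 0.013363 = 0.162939
Restricting to configurations with genuine code bug present: 0.040236 + 0.013363 = 0.053599.
Hence the posterior is 0.053599/0.162939 ≈ 0.329.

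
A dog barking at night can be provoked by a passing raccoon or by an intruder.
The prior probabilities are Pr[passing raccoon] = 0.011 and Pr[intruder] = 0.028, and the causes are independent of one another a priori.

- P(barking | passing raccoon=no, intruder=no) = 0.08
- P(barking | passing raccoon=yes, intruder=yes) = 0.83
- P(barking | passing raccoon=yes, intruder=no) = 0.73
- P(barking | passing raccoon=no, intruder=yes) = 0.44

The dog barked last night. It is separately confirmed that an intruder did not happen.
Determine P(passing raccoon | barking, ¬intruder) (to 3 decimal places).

P(passing raccoon | barking, ¬intruder) ≈ 0.092

By total probability over both values of passing raccoon:
  P(barking | ¬intruder) = 0.08*0.989 + 0.73*0.011
        = 0.079120 + 0.008030 = 0.087150
Keeping only the passing raccoon-present terms gives 0.008030, so
  P(passing raccoon | barking, ¬intruder) = 0.008030 / 0.087150 ≈ 0.092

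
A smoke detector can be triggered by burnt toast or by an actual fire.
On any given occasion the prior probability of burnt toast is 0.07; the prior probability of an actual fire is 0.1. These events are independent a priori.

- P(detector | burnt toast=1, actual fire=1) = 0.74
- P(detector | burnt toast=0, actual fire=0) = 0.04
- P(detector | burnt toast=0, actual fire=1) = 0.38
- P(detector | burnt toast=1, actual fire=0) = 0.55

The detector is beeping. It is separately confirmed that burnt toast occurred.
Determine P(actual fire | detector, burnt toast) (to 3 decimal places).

P(actual fire | detector, burnt toast) ≈ 0.130

P(detector | burnt toast) = 0.55×0.9 + 0.74×0.1 = 0.495000 + 0.074000 = 0.569000
Of this, 0.074000 comes from 0.74×0.1 (the actual fire=true cases).
Hence the posterior is 0.074000/0.569000 ≈ 0.130.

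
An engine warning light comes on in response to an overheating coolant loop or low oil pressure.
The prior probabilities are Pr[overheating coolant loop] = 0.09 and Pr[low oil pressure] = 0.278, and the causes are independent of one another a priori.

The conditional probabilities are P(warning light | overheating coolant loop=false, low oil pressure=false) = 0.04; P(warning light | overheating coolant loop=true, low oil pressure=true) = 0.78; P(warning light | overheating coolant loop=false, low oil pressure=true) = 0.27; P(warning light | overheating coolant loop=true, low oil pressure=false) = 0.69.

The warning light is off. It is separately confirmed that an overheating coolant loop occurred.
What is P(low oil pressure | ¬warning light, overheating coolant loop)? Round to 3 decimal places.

For the numerator, keep only low oil pressure=true terms: 0.22·0.278 = 0.061160
Denominator P(¬warning light | overheating coolant loop): 0.31·0.722 + 0.22·0.278 = 0.284980
Posterior = 0.061160 / 0.284980 ≈ 0.215

P(low oil pressure | ¬warning light, overheating coolant loop) ≈ 0.215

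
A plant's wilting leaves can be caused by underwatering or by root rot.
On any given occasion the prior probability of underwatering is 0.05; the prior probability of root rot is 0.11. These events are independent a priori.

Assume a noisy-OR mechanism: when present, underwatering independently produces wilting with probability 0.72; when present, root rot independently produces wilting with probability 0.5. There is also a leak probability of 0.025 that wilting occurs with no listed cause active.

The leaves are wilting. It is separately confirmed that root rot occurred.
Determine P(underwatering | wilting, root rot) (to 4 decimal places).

P(underwatering | wilting, root rot) ≈ 0.0815

Under noisy-OR, P(wilting | causes) = 1 − (1−0.025)·∏(1−qᵢ) over the active causes.
Numerator (weight on configurations with underwatering): 0.8635·0.05 = 0.043175
The normalizing constant is 0.5125·0.95 + 0.8635·0.05 = 0.530050
P(underwatering | wilting, root rot) = 0.043175/0.530050 ≈ 0.0815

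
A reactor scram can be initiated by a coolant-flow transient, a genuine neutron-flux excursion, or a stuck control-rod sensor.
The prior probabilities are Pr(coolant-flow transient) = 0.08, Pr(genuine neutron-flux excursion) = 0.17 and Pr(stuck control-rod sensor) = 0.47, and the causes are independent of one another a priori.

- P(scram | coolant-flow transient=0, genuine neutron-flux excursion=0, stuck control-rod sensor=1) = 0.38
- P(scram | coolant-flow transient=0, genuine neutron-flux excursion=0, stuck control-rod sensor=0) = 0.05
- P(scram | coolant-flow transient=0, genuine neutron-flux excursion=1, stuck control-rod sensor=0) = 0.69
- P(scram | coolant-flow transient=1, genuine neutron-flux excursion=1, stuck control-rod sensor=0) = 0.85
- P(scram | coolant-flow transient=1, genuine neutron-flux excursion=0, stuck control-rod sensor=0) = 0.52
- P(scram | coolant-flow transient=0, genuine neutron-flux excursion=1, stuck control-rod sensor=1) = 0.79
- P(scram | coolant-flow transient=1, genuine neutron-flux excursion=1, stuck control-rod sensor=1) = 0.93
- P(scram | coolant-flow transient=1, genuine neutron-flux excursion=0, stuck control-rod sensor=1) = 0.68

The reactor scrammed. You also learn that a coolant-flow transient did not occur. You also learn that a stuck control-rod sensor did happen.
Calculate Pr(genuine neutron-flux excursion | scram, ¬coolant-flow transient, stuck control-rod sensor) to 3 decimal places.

Pr(genuine neutron-flux excursion | scram, ¬coolant-flow transient, stuck control-rod sensor) ≈ 0.299

P(scram | ¬coolant-flow transient, stuck control-rod sensor) = 0.38×0.83 + 0.79×0.17 = 0.315400 + 0.134300 = 0.449700
The genuine neutron-flux excursion-present share is 0.79×0.17 = 0.134300.
Hence the posterior is 0.134300/0.449700 ≈ 0.299.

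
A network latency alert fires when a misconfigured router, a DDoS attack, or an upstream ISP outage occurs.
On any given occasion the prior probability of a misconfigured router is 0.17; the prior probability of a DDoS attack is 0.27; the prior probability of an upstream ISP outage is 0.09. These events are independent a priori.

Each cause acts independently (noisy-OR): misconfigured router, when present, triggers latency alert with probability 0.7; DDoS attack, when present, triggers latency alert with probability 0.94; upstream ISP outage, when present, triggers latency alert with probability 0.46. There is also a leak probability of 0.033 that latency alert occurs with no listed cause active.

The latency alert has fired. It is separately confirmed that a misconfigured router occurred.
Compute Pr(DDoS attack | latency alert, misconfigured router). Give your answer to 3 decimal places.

Pr(DDoS attack | latency alert, misconfigured router) ≈ 0.335

Under noisy-OR, P(latency alert | causes) = 1 − (1−0.033)·∏(1−qᵢ) over the active causes.
P(latency alert | misconfigured router) = 0.7099·0.73·0.91 + 0.843346·0.73·0.09 + 0.982594·0.27·0.91 + 0.990601·0.27·0.09 = 0.471587 + 0.055408 + 0.241423 + 0.024072 = 0.792490
Of this, 0.265495 comes from 0.241423 + 0.024072 (the DDoS attack=true cases).
P(DDoS attack | latency alert, misconfigured router) = 0.265495 / 0.792490 ≈ 0.335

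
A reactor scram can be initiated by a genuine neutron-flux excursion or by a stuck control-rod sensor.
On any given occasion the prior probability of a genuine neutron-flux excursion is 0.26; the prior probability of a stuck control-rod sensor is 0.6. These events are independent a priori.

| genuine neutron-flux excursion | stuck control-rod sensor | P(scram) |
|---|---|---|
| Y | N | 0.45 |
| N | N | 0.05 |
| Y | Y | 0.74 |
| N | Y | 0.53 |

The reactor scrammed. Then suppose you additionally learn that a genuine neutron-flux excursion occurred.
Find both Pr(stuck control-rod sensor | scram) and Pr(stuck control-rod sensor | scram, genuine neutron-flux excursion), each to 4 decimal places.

For the numerator, keep only stuck control-rod sensor=true terms: 0.235320 + 0.115440 = 0.350760
Denominator P(scram): 0.05*0.74*0.4 + 0.53*0.74*0.6 + 0.45*0.26*0.4 + 0.74*0.26*0.6 = 0.412360
P(stuck control-rod sensor | scram) = 0.350760/0.412360 ≈ 0.8506

Now also conditioning on genuine neutron-flux excursion=true:
P(scram | genuine neutron-flux excursion) = 0.45×0.4 + 0.74×0.6 = 0.180000 + 0.444000 = 0.624000
Of this, 0.444000 comes from 0.74×0.6 (the stuck control-rod sensor=true cases).
So P(stuck control-rod sensor | scram, genuine neutron-flux excursion) = 0.444000/0.624000 ≈ 0.7115.
— genuine neutron-flux excursion explains away the evidence for stuck control-rod sensor.

Pr(stuck control-rod sensor | scram) ≈ 0.8506; Pr(stuck control-rod sensor | scram, genuine neutron-flux excursion) ≈ 0.7115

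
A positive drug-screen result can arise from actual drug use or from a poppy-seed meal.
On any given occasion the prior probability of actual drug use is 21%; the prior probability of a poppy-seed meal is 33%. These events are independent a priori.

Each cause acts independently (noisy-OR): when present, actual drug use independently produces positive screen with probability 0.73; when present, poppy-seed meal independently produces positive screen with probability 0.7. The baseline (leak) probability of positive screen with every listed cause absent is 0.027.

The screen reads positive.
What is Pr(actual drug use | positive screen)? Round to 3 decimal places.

Under noisy-OR, P(positive screen | causes) = 1 − (1−0.027)·∏(1−qᵢ) over the active causes.
P(positive screen) = 0.027·0.79·0.67 + 0.7081·0.79·0.33 + 0.73729·0.21·0.67 + 0.921187·0.21·0.33 = 0.014291 + 0.184602 + 0.103737 + 0.063838 = 0.366468
Of this, 0.167575 comes from 0.103737 + 0.063838 (the actual drug use=true cases).
P(actual drug use | positive screen) = 0.167575 / 0.366468 ≈ 0.457

Pr(actual drug use | positive screen) ≈ 0.457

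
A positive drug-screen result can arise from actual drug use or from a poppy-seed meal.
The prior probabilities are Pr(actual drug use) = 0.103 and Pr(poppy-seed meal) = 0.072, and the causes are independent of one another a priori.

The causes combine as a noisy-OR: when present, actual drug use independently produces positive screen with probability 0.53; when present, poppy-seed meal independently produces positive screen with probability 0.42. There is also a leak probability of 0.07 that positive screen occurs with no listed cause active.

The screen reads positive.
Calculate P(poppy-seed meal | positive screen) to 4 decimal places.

Under noisy-OR, P(positive screen | causes) = 1 − (1−0.07)·∏(1−qᵢ) over the active causes.
By total probability over the 4 (actual drug use, poppy-seed meal) configurations:
  P(positive screen) = 0.07*0.897*0.928 + 0.4606*0.897*0.072 + 0.5629*0.103*0.928 + 0.746482*0.103*0.072
        = 0.058269 + 0.029747 + 0.053804 + 0.005536 = 0.147356
Configurations with poppy-seed meal contribute 0.035283, so
  P(poppy-seed meal | positive screen) = 0.035283 / 0.147356 ≈ 0.2394

P(poppy-seed meal | positive screen) ≈ 0.2394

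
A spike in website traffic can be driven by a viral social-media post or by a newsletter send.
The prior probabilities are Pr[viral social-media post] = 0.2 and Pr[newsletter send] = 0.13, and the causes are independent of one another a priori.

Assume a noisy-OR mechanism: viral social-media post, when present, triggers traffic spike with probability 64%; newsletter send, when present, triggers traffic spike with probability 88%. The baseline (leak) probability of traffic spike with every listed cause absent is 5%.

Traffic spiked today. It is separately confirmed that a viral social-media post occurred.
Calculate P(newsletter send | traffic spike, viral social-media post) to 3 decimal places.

P(newsletter send | traffic spike, viral social-media post) ≈ 0.179

Under noisy-OR, P(traffic spike | causes) = 1 − (1−0.05)·∏(1−qᵢ) over the active causes.
P(traffic spike | viral social-media post) = 0.658·0.87 + 0.95896·0.13 = 0.572460 + 0.124665 = 0.697125
Of this, 0.124665 comes from 0.95896·0.13 (the newsletter send=true cases).
P(newsletter send | traffic spike, viral social-media post) = 0.124665 / 0.697125 ≈ 0.179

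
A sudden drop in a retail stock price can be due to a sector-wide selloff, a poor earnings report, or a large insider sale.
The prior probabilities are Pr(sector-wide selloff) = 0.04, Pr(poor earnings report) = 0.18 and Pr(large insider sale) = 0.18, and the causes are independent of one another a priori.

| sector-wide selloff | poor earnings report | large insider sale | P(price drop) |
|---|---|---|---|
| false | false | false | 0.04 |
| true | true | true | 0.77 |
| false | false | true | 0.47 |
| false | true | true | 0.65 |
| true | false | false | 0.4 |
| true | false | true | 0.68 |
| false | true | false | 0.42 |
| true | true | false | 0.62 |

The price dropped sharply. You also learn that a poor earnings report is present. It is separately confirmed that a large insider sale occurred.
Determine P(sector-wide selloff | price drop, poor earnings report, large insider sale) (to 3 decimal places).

P(sector-wide selloff | price drop, poor earnings report, large insider sale) ≈ 0.047

P(price drop | poor earnings report, large insider sale) = 0.65*0.96 + 0.77*0.04 = 0.624000 + 0.030800 = 0.654800
Of this, 0.030800 comes from 0.77*0.04 (the sector-wide selloff=true cases).
So P(sector-wide selloff | price drop, poor earnings report, large insider sale) = 0.030800/0.654800 ≈ 0.047.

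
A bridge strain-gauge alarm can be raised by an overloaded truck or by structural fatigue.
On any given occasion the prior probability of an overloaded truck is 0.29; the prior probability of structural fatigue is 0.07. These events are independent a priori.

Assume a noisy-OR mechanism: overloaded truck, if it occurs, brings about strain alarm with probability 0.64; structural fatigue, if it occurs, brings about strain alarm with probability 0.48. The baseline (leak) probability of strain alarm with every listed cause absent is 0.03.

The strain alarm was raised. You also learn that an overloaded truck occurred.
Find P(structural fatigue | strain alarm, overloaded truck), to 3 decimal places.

Under noisy-OR, P(strain alarm | causes) = 1 − (1−0.03)·∏(1−qᵢ) over the active causes.
Enumerate both values of structural fatigue and weight by the priors:
  P(strain alarm | overloaded truck) = 0.6508*0.93 + 0.818416*0.07
        = 0.605244 + 0.057289 = 0.662533
The terms with structural fatigue present sum to 0.057289, so
  P(structural fatigue | strain alarm, overloaded truck) = 0.057289 / 0.662533 ≈ 0.086

P(structural fatigue | strain alarm, overloaded truck) ≈ 0.086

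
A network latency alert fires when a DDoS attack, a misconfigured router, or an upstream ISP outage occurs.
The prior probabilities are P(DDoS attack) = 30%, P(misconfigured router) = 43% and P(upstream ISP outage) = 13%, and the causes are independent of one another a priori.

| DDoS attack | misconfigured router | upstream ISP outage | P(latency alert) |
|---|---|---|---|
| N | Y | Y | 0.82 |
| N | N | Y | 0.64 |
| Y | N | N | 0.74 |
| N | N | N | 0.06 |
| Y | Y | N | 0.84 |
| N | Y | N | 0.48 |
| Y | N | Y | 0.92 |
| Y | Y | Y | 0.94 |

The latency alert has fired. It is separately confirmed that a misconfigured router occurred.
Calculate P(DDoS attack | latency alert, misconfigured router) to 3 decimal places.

P(DDoS attack | latency alert, misconfigured router) ≈ 0.411

Weight on DDoS attack=true, given the evidence: 0.219240 + 0.036660 = 0.255900
Denominator P(latency alert | misconfigured router): 0.48×0.7×0.87 + 0.82×0.7×0.13 + 0.84×0.3×0.87 + 0.94×0.3×0.13 = 0.622840
Posterior = 0.255900 / 0.622840 ≈ 0.411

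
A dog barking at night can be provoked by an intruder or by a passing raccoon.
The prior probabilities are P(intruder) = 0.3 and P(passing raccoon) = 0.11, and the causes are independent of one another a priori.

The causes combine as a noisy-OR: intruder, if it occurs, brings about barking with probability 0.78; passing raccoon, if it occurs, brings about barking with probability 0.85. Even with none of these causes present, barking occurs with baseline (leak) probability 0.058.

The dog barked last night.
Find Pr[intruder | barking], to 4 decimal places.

Under noisy-OR, P(barking | causes) = 1 − (1−0.058)·∏(1−qᵢ) over the active causes.
For the numerator, keep only intruder=true terms: 0.211667 + 0.031974 = 0.243641
Denominator P(barking): 0.058*0.7*0.89 + 0.8587*0.7*0.11 + 0.79276*0.3*0.89 + 0.968914*0.3*0.11 = 0.345895
Posterior = 0.243641 / 0.345895 ≈ 0.7044

Pr[intruder | barking] ≈ 0.7044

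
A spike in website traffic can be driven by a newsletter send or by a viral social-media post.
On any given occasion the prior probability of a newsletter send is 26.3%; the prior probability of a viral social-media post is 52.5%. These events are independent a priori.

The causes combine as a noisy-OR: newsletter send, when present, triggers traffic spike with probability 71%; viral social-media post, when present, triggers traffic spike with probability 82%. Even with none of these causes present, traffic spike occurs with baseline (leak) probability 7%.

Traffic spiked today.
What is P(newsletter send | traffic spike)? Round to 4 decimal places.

Under noisy-OR, P(traffic spike | causes) = 1 − (1−0.07)·∏(1−qᵢ) over the active causes.
For the numerator, keep only newsletter send=true terms: 0.091233 + 0.131372 = 0.222605
Denominator P(traffic spike): 0.07×0.737×0.475 + 0.8326×0.737×0.525 + 0.7303×0.263×0.475 + 0.951454×0.263×0.525 = 0.569264
Posterior = 0.222605 / 0.569264 ≈ 0.3910

P(newsletter send | traffic spike) ≈ 0.3910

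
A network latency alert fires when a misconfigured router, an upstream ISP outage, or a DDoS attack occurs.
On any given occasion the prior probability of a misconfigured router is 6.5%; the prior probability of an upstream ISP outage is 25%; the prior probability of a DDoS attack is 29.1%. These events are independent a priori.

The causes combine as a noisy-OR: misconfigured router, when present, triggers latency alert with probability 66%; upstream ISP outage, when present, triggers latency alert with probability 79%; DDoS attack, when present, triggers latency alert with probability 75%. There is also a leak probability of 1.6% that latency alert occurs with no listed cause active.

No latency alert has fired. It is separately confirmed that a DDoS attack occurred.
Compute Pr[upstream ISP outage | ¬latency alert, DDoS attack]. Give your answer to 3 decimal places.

Under noisy-OR, P(latency alert | causes) = 1 − (1−0.016)·∏(1−qᵢ) over the active causes.
For the numerator, keep only upstream ISP outage=true terms: 0.012076 + 0.000285 = 0.012361
Normalizer over all consistent configurations: 0.246*0.935*0.75 + 0.05166*0.935*0.25 + 0.08364*0.065*0.75 + 0.017564*0.065*0.25 = 0.188946
P(upstream ISP outage | ¬latency alert, DDoS attack) = 0.012361/0.188946 ≈ 0.065

Pr[upstream ISP outage | ¬latency alert, DDoS attack] ≈ 0.065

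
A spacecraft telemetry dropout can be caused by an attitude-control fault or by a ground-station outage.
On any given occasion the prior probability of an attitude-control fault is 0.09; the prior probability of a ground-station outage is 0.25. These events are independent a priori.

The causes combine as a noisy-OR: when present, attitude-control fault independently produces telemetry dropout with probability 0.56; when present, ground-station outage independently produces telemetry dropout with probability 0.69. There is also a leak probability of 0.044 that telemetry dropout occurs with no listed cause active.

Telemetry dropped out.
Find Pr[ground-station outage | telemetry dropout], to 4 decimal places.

Under noisy-OR, P(telemetry dropout | causes) = 1 − (1−0.044)·∏(1−qᵢ) over the active causes.
Enumerate the 4 (attitude-control fault, ground-station outage) configurations and weight by the priors:
  P(telemetry dropout) = 0.044*0.91*0.75 + 0.70364*0.91*0.25 + 0.57936*0.09*0.75 + 0.869602*0.09*0.25
        = 0.030030 + 0.160078 + 0.039107 + 0.019566 = 0.248781
Configurations with ground-station outage contribute 0.179644, so
  P(ground-station outage | telemetry dropout) = 0.179644 / 0.248781 ≈ 0.7221

Pr[ground-station outage | telemetry dropout] ≈ 0.7221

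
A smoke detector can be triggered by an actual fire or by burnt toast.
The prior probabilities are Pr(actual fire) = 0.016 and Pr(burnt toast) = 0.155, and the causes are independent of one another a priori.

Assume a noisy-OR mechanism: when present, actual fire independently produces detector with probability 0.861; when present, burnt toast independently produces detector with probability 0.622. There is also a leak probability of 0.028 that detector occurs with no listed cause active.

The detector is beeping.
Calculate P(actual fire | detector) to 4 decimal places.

Under noisy-OR, P(detector | causes) = 1 − (1−0.028)·∏(1−qᵢ) over the active causes.
For the numerator, keep only actual fire=true terms: 0.011693 + 0.002353 = 0.014046
Denominator P(detector): 0.028·0.984·0.845 + 0.632584·0.984·0.155 + 0.864892·0.016·0.845 + 0.948929·0.016·0.155 = 0.133809
P(actual fire | detector) = 0.014046/0.133809 ≈ 0.1050

P(actual fire | detector) ≈ 0.1050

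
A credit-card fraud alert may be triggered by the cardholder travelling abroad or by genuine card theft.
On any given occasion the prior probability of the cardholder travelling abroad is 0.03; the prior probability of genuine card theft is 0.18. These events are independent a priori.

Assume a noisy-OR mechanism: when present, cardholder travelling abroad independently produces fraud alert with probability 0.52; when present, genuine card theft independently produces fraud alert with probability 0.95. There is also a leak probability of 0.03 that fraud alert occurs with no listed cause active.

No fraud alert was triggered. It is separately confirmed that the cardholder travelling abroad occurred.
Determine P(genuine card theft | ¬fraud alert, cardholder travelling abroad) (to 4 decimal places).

Under noisy-OR, P(fraud alert | causes) = 1 − (1−0.03)·∏(1−qᵢ) over the active causes.
Numerator (weight on configurations with genuine card theft): 0.02328*0.18 = 0.004190
Normalizer over all consistent configurations: 0.4656*0.82 + 0.02328*0.18 = 0.385982
P(genuine card theft | ¬fraud alert, cardholder travelling abroad) = 0.004190/0.385982 ≈ 0.0109

P(genuine card theft | ¬fraud alert, cardholder travelling abroad) ≈ 0.0109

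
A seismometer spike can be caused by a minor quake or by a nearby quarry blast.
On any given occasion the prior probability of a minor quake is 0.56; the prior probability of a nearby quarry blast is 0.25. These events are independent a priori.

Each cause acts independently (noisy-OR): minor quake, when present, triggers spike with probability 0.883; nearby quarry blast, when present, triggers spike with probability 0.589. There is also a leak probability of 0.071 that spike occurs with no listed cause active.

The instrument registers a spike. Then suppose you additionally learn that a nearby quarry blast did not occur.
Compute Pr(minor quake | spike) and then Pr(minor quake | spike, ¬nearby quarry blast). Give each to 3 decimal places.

Under noisy-OR, P(spike | causes) = 1 − (1−0.071)·∏(1−qᵢ) over the active causes.
Enumerate the 4 (minor quake, nearby quarry blast) configurations and weight by the priors:
  P(spike) = 0.071×0.44×0.75 + 0.618181×0.44×0.25 + 0.891307×0.56×0.75 + 0.955327×0.56×0.25
        = 0.023430 + 0.068000 + 0.374349 + 0.133746 = 0.599525
Keeping only the minor quake-present terms gives 0.508095, so
  P(minor quake | spike) = 0.508095 / 0.599525 ≈ 0.847

Now also conditioning on nearby quarry blast≠true:
Numerator (weight on configurations with minor quake): 0.891307×0.56 = 0.499132
Denominator P(spike | ¬nearby quarry blast): 0.071×0.44 + 0.891307×0.56 = 0.530372
P(minor quake | spike, ¬nearby quarry blast) = 0.499132/0.530372 ≈ 0.941
With nearby quarry blast excluded, minor quake must carry more of the explanatory weight for the spike.

Pr(minor quake | spike) ≈ 0.847; Pr(minor quake | spike, ¬nearby quarry blast) ≈ 0.941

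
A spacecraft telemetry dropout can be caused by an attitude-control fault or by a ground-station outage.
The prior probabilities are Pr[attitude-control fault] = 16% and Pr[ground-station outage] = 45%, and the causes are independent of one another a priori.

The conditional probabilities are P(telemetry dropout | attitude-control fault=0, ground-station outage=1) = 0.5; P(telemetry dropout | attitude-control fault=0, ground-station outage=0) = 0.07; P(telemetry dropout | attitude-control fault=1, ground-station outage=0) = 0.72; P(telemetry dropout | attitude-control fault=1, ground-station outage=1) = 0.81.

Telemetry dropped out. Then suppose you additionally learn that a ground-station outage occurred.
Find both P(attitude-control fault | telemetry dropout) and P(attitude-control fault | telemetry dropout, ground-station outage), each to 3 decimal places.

For the numerator, keep only attitude-control fault=true terms: 0.063360 + 0.058320 = 0.121680
Normalizer over all consistent configurations: 0.07*0.84*0.55 + 0.5*0.84*0.45 + 0.72*0.16*0.55 + 0.81*0.16*0.45 = 0.343020
P(attitude-control fault | telemetry dropout) = 0.121680/0.343020 ≈ 0.355

Now also conditioning on ground-station outage=true:
By total probability over both values of attitude-control fault:
  P(telemetry dropout | ground-station outage) = 0.5*0.84 + 0.81*0.16
        = 0.420000 + 0.129600 = 0.549600
Keeping only the attitude-control fault-present terms gives 0.129600, so
  P(attitude-control fault | telemetry dropout, ground-station outage) = 0.129600 / 0.549600 ≈ 0.236

P(attitude-control fault | telemetry dropout) ≈ 0.355; P(attitude-control fault | telemetry dropout, ground-station outage) ≈ 0.236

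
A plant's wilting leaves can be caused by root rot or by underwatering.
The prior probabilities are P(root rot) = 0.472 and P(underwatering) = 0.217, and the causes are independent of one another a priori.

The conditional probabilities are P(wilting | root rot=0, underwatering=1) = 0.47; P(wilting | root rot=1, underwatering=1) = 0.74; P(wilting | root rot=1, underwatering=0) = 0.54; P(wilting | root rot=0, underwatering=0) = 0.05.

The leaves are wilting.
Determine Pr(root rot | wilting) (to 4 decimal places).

Pr(root rot | wilting) ≈ 0.7870

Numerator (weight on configurations with root rot): 0.199571 + 0.075794 = 0.275365
Denominator P(wilting): 0.05×0.528×0.783 + 0.47×0.528×0.217 + 0.54×0.472×0.783 + 0.74×0.472×0.217 = 0.349887
P(root rot | wilting) = 0.275365/0.349887 ≈ 0.7870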